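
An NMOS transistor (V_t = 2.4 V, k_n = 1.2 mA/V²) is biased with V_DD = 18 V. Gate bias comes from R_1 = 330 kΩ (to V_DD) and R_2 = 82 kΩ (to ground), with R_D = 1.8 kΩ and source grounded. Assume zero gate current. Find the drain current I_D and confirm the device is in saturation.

I_D ≈ 0.84 mA

V_G = V_DD·R_2/(R_1+R_2) = 18×82/412 = 3.58 V. With the source grounded, V_GS = V_G = 3.58 V.
Assume saturation: I_D = (k_n/2)(V_GS − V_t)² = (1.2/2)×(3.58 − 2.4)² = 0.6×1.18² = 0.839 mA.
V_DS = V_DD − I_D·R_D = 18 − 0.839×1.8 = 16.5 V.
Saturation requires V_DS ≥ V_GS − V_t = 1.18 V; 16.5 ≥ 1.18 ✓.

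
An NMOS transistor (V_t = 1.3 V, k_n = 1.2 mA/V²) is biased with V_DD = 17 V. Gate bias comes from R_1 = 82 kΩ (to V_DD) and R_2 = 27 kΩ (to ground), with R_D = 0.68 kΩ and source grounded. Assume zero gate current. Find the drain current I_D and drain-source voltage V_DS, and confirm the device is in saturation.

V_G = V_DD·R_2/(R_1+R_2) = 17×27/109 = 4.21 V. With the source grounded, V_GS = V_G = 4.21 V.
Assume saturation: I_D = (k_n/2)(V_GS − V_t)² = (1.2/2)×(4.21 − 1.3)² = 0.6×2.91² = 5.08 mA.
V_DS = V_DD − I_D·R_D = 17 − 5.08×0.68 = 13.5 V.
Saturation requires V_DS ≥ V_GS − V_t = 2.91 V; 13.5 ≥ 2.91 ✓.

I_D ≈ 5.1 mA, V_DS ≈ 14 V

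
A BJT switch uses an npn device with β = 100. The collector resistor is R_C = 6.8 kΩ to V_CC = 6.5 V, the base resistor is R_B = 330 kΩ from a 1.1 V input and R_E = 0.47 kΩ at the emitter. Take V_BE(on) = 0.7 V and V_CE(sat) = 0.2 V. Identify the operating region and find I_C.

Assume active. Base-emitter loop: I_B = (V_BB − V_BE)/(R_B + (β+1)R_E) = (1.1 − 0.7)/(330 + 101×0.47) = 0.00106 mA.
I_C = β·I_B = 100×0.00106 = 0.106 mA.
V_CE = V_CC − I_C·R_C − I_E·R_E = 6.5 − 0.106×6.8 − 0.107×0.47 = 5.73 V > V_CE(sat), so the active-region assumption holds.

active; I_C ≈ 0.11 mA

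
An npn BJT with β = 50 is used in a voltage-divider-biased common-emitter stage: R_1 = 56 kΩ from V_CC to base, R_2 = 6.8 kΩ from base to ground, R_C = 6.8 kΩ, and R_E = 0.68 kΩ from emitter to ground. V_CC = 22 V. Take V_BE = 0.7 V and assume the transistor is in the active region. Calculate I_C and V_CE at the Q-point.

Thevenize the base divider: V_Th = V_CC·R_2/(R_1+R_2) = 22×6.8/62.8 = 2.38 V, R_Th = R_1‖R_2 = 6.06 kΩ.
Base-emitter loop: V_Th = I_B·R_Th + V_BE + (β+1)I_B·R_E, so I_B = (2.38 − 0.7) / (6.06 + 51×0.68) = 0.0413 mA.
I_C = β·I_B = 50×0.0413 = 2.06 mA, and I_E = (β+1)I_B = 2.11 mA.
V_CE = V_CC − I_C·R_C − I_E·R_E = 22 − 2.06×6.8 − 2.11×0.68 = 6.53 V.
V_CE = 6.53 V > 0.2 V confirms active-region operation.

I_C ≈ 2.1 mA, V_CE ≈ 6.5 V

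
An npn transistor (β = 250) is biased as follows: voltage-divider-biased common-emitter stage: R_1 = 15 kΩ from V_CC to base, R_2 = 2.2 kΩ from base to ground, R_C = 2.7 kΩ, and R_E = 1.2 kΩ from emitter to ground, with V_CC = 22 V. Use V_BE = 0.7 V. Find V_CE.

Thevenize the base divider: V_Th = V_CC·R_2/(R_1+R_2) = 22×2.2/17.2 = 2.81 V, R_Th = R_1‖R_2 = 1.92 kΩ.
Base-emitter loop: V_Th = I_B·R_Th + V_BE + (β+1)I_B·R_E, so I_B = (2.81 − 0.7) / (1.92 + 251×1.2) = 0.00697 mA.
I_C = β·I_B = 250×0.00697 = 1.74 mA, and I_E = (β+1)I_B = 1.75 mA.
V_CE = V_CC − I_C·R_C − I_E·R_E = 22 − 1.74×2.7 − 1.75×1.2 = 15.2 V.
V_CE = 15.2 V > 0.2 V confirms active-region operation.

V_CE ≈ 15 V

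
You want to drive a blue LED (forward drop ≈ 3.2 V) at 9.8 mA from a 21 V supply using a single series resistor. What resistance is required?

R ≈ 1.8 kΩ

The resistor drops V_S − V_D = 21 − 3.2 = 17.8 V at 9.8 mA.
R = 17.8 V / 9.8 mA = 1.82 kΩ.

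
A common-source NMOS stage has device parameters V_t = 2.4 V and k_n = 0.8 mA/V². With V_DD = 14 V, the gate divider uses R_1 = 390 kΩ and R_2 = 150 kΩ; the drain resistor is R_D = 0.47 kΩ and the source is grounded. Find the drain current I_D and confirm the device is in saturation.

V_G = V_DD·R_2/(R_1+R_2) = 14×150/540 = 3.89 V. With the source grounded, V_GS = V_G = 3.89 V.
Assume saturation: I_D = (k_n/2)(V_GS − V_t)² = (0.8/2)×(3.89 − 2.4)² = 0.4×1.49² = 0.887 mA.
V_DS = V_DD − I_D·R_D = 14 − 0.887×0.47 = 13.6 V.
Saturation requires V_DS ≥ V_GS − V_t = 1.49 V; 13.6 ≥ 1.49 ✓.

I_D ≈ 0.89 mA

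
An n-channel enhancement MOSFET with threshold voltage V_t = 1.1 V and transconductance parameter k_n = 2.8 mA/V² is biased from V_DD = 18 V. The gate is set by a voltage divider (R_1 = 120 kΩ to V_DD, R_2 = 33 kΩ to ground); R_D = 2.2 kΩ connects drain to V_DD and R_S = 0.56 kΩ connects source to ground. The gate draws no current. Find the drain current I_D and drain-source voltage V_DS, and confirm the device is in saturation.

V_G = V_DD·R_2/(R_1+R_2) = 18×33/153 = 3.88 V.
Assume saturation: I_D = (k_n/2)(V_GS − V_t)² with V_GS = V_G − I_D·R_S = 3.88 − 0.56·I_D.
Substituting gives 0.439·I_D² − 5.36·I_D + 10.8 = 0, with roots I_D = 2.56 or 9.66 mA.
The root I_D = 9.66 mA gives V_GS = -1.53 V ≤ V_t, so take I_D = 2.56 mA.
Then V_GS = 2.45 V and V_DS = V_DD − I_D(R_D+R_S) = 18 − 2.56×2.76 = 10.9 V.
Saturation requires V_DS ≥ V_GS − V_t = 1.35 V; 10.9 ≥ 1.35 ✓.

I_D ≈ 2.6 mA, V_DS ≈ 11 V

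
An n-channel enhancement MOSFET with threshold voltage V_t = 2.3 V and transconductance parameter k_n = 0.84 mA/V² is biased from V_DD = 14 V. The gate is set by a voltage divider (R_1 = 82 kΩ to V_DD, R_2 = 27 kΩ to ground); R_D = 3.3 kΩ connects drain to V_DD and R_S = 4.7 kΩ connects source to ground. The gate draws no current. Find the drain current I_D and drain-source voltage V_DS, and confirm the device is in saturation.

I_D ≈ 0.13 mA, V_DS ≈ 13 V

V_G = V_DD·R_2/(R_1+R_2) = 14×27/109 = 3.47 V.
Assume saturation: I_D = (k_n/2)(V_GS − V_t)² with V_GS = V_G − I_D·R_S = 3.47 − 4.7·I_D.
Substituting gives 9.28·I_D² − 5.61·I_D + 0.573 = 0, with roots I_D = 0.13 or 0.475 mA.
The root I_D = 0.475 mA gives V_GS = 1.24 V ≤ V_t, so take I_D = 0.13 mA.
Then V_GS = 2.86 V and V_DS = V_DD − I_D(R_D+R_S) = 14 − 0.13×8 = 13 V.
Saturation requires V_DS ≥ V_GS − V_t = 0.557 V; 13 ≥ 0.557 ✓.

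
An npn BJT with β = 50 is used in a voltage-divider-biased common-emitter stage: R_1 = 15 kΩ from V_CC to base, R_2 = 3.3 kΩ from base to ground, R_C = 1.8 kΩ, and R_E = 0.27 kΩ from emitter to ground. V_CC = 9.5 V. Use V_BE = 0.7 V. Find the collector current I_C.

I_C ≈ 3.1 mA

Thevenize the base divider: V_Th = V_CC·R_2/(R_1+R_2) = 9.5×3.3/18.3 = 1.71 V, R_Th = R_1‖R_2 = 2.7 kΩ.
Base-emitter loop: V_Th = I_B·R_Th + V_BE + (β+1)I_B·R_E, so I_B = (1.71 − 0.7) / (2.7 + 51×0.27) = 0.0615 mA.
I_C = β·I_B = 50×0.0615 = 3.07 mA, and I_E = (β+1)I_B = 3.14 mA.
V_CE = V_CC − I_C·R_C − I_E·R_E = 9.5 − 3.07×1.8 − 3.14×0.27 = 3.12 V.
V_CE = 3.12 V > 0.2 V confirms active-region operation.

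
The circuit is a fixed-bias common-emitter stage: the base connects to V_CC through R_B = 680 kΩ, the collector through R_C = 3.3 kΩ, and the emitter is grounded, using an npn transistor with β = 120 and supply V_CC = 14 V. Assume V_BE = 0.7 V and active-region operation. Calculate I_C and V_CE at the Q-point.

Base loop: V_CC = I_B·R_B + V_BE, so I_B = (14 − 0.7)/680 kΩ = 0.0196 mA.
In the active region I_C = β·I_B = 120 × 0.0196 = 2.35 mA.
Collector loop: V_CE = V_CC − I_C·R_C = 14 − 2.35×3.3 = 6.25 V.
Since V_CE = 6.25 V > V_CE(sat) ≈ 0.2 V, the transistor is in the active region as assumed.

I_C ≈ 2.3 mA, V_CE ≈ 6.3 V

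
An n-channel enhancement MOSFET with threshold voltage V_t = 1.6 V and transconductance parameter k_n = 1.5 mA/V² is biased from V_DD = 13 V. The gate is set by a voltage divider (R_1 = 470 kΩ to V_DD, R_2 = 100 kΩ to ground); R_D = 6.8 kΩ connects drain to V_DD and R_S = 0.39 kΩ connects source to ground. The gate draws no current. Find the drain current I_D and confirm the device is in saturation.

I_D ≈ 0.25 mA

V_G = V_DD·R_2/(R_1+R_2) = 13×100/570 = 2.28 V.
Assume saturation: I_D = (k_n/2)(V_GS − V_t)² with V_GS = V_G − I_D·R_S = 2.28 − 0.39·I_D.
Substituting gives 0.114·I_D² − 1.4·I_D + 0.348 = 0, with roots I_D = 0.254 or 12 mA.
The root I_D = 12 mA gives V_GS = -2.4 V ≤ V_t, so take I_D = 0.254 mA.
Then V_GS = 2.18 V and V_DS = V_DD − I_D(R_D+R_S) = 13 − 0.254×7.19 = 11.2 V.
Saturation requires V_DS ≥ V_GS − V_t = 0.582 V; 11.2 ≥ 0.582 ✓.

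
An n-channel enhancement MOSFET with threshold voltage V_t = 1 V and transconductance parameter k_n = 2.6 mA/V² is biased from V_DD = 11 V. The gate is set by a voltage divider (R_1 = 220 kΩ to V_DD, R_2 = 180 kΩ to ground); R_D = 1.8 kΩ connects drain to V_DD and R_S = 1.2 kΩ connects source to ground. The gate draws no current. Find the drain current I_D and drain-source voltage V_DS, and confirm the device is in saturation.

V_G = V_DD·R_2/(R_1+R_2) = 11×180/400 = 4.95 V.
Assume saturation: I_D = (k_n/2)(V_GS − V_t)² with V_GS = V_G − I_D·R_S = 4.95 − 1.2·I_D.
Substituting gives 1.87·I_D² − 13.3·I_D + 20.3 = 0, with roots I_D = 2.21 or 4.91 mA.
The root I_D = 4.91 mA gives V_GS = -0.944 V ≤ V_t, so take I_D = 2.21 mA.
Then V_GS = 2.3 V and V_DS = V_DD − I_D(R_D+R_S) = 11 − 2.21×3 = 4.38 V.
Saturation requires V_DS ≥ V_GS − V_t = 1.3 V; 4.38 ≥ 1.3 ✓.

I_D ≈ 2.2 mA, V_DS ≈ 4.4 V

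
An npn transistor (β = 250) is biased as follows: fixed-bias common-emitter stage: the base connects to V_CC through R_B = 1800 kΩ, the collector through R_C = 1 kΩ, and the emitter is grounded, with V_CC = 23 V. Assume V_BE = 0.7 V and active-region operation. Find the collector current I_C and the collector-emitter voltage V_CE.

Base loop: V_CC = I_B·R_B + V_BE, so I_B = (23 − 0.7)/1800 kΩ = 0.0124 mA.
In the active region I_C = β·I_B = 250 × 0.0124 = 3.1 mA.
Collector loop: V_CE = V_CC − I_C·R_C = 23 − 3.1×1 = 19.9 V.
Since V_CE = 19.9 V > V_CE(sat) ≈ 0.2 V, the transistor is in the active region as assumed.

I_C ≈ 3.1 mA, V_CE ≈ 20 V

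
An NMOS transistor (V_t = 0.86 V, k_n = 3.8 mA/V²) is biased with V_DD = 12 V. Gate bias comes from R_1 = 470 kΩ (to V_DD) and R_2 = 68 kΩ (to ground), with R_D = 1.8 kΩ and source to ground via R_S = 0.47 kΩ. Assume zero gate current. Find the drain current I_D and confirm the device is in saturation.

V_G = V_DD·R_2/(R_1+R_2) = 12×68/538 = 1.52 V.
Assume saturation: I_D = (k_n/2)(V_GS − V_t)² with V_GS = V_G − I_D·R_S = 1.52 − 0.47·I_D.
Substituting gives 0.42·I_D² − 2.17·I_D + 0.819 = 0, with roots I_D = 0.41 or 4.77 mA.
The root I_D = 4.77 mA gives V_GS = -0.724 V ≤ V_t, so take I_D = 0.41 mA.
Then V_GS = 1.32 V and V_DS = V_DD − I_D(R_D+R_S) = 12 − 0.41×2.27 = 11.1 V.
Saturation requires V_DS ≥ V_GS − V_t = 0.464 V; 11.1 ≥ 0.464 ✓.

I_D ≈ 0.41 mA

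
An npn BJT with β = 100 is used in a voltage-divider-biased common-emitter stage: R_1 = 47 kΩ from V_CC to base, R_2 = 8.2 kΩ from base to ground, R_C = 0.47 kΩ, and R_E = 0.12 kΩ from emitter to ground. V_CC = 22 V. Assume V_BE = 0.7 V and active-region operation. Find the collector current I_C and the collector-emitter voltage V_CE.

I_C ≈ 13 mA, V_CE ≈ 14 V

Thevenize the base divider: V_Th = V_CC·R_2/(R_1+R_2) = 22×8.2/55.2 = 3.27 V, R_Th = R_1‖R_2 = 6.98 kΩ.
Base-emitter loop: V_Th = I_B·R_Th + V_BE + (β+1)I_B·R_E, so I_B = (3.27 − 0.7) / (6.98 + 101×0.12) = 0.134 mA.
I_C = β·I_B = 100×0.134 = 13.4 mA, and I_E = (β+1)I_B = 13.6 mA.
V_CE = V_CC − I_C·R_C − I_E·R_E = 22 − 13.4×0.47 − 13.6×0.12 = 14.1 V.
V_CE = 14.1 V > 0.2 V confirms active-region operation.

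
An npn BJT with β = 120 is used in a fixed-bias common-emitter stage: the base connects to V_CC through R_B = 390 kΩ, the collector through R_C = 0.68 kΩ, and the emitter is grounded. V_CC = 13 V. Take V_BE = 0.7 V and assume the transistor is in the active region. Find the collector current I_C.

I_C ≈ 3.8 mA

Base loop: V_CC = I_B·R_B + V_BE, so I_B = (13 − 0.7)/390 kΩ = 0.0315 mA.
In the active region I_C = β·I_B = 120 × 0.0315 = 3.78 mA.
Collector loop: V_CE = V_CC − I_C·R_C = 13 − 3.78×0.68 = 10.4 V.
Since V_CE = 10.4 V > V_CE(sat) ≈ 0.2 V, the transistor is in the active region as assumed.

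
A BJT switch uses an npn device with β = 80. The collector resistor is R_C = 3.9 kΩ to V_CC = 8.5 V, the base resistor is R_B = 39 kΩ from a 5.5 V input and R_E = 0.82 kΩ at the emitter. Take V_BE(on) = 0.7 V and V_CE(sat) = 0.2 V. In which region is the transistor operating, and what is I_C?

Assume active: I_B = (5.5 − 0.7)/(39 + 81×0.82) = 0.0455 mA, I_C = β·I_B = 3.64 mA.
Then V_CE = 8.5 − 3.64×3.9 − 3.69×0.82 = -8.73 V < 0.2 V — the active assumption fails.
Re-solve with V_CE = 0.2 V. KCL at the emitter: V_E/R_E = (V_BB−0.7−V_E)/R_B + (V_CC−0.2−V_E)/R_C, giving V_E = 1.5 V.
I_C = (V_CC − 0.2 − V_E)/R_C = (8.3 − 1.5)/3.9 = 1.74 mA.
Check: I_B = (4.8 − 1.5)/39 = 0.0846 mA, and β·I_B = 6.77 mA > I_C, confirming saturation.

saturation; I_C ≈ 1.7 mA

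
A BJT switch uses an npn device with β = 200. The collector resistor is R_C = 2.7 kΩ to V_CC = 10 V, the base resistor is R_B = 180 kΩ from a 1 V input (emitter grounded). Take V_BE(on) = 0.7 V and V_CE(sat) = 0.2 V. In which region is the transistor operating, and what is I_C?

active; I_C ≈ 0.33 mA

Assume active. Base-emitter loop: I_B = (V_BB − V_BE)/R_B = (1 − 0.7)/180 = 0.00167 mA.
I_C = β·I_B = 200×0.00167 = 0.333 mA.
V_CE = V_CC − I_C·R_C = 10 − 0.333×2.7 = 9.1 V > V_CE(sat), so the active-region assumption holds.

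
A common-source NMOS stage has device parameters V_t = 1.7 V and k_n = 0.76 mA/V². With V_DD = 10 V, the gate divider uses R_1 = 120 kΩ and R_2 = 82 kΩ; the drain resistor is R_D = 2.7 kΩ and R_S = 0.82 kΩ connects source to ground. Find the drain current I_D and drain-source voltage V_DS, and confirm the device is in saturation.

V_G = V_DD·R_2/(R_1+R_2) = 10×82/202 = 4.06 V.
Assume saturation: I_D = (k_n/2)(V_GS − V_t)² with V_GS = V_G − I_D·R_S = 4.06 − 0.82·I_D.
Substituting gives 0.256·I_D² − 2.47·I_D + 2.12 = 0, with roots I_D = 0.95 or 8.72 mA.
The root I_D = 8.72 mA gives V_GS = -3.09 V ≤ V_t, so take I_D = 0.95 mA.
Then V_GS = 3.28 V and V_DS = V_DD − I_D(R_D+R_S) = 10 − 0.95×3.52 = 6.66 V.
Saturation requires V_DS ≥ V_GS − V_t = 1.58 V; 6.66 ≥ 1.58 ✓.

I_D ≈ 0.95 mA, V_DS ≈ 6.7 V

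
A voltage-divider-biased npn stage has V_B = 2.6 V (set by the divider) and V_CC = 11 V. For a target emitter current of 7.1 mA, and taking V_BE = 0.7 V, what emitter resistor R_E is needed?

R_E ≈ 0.27 kΩ

V_E = V_B − V_BE = 2.6 − 0.7 = 1.9 V.
R_E = V_E / I_E = 1.9 / 7.1 = 0.268 kΩ.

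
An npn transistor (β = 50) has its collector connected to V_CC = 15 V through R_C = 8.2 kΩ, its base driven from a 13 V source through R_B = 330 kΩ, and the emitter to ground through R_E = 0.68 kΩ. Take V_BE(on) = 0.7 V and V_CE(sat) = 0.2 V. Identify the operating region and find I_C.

Assume active: I_B = (13 − 0.7)/(330 + 51×0.68) = 0.0337 mA, I_C = β·I_B = 1.69 mA.
Then V_CE = 15 − 1.69×8.2 − 1.72×0.68 = 0.00174 V < 0.2 V — the active assumption fails.
Re-solve with V_CE = 0.2 V. KCL at the emitter: V_E/R_E = (V_BB−0.7−V_E)/R_B + (V_CC−0.2−V_E)/R_C, giving V_E = 1.15 V.
I_C = (V_CC − 0.2 − V_E)/R_C = (14.8 − 1.15)/8.2 = 1.66 mA.
Check: I_B = (12.3 − 1.15)/330 = 0.0338 mA, and β·I_B = 1.69 mA > I_C, confirming saturation.

saturation; I_C ≈ 1.7 mA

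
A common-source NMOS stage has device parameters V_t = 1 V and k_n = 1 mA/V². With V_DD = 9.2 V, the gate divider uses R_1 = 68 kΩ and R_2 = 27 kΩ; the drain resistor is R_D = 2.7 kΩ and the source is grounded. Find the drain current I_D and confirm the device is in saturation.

I_D ≈ 1.3 mA

V_G = V_DD·R_2/(R_1+R_2) = 9.2×27/95 = 2.61 V. With the source grounded, V_GS = V_G = 2.61 V.
Assume saturation: I_D = (k_n/2)(V_GS − V_t)² = (1/2)×(2.61 − 1)² = 0.5×1.61² = 1.3 mA.
V_DS = V_DD − I_D·R_D = 9.2 − 1.3×2.7 = 5.68 V.
Saturation requires V_DS ≥ V_GS − V_t = 1.61 V; 5.68 ≥ 1.61 ✓.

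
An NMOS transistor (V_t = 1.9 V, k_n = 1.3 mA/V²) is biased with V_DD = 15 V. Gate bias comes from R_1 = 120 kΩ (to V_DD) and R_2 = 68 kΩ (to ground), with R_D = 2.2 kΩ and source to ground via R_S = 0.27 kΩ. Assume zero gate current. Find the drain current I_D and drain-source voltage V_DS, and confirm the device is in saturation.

I_D ≈ 3.9 mA, V_DS ≈ 5.3 V

V_G = V_DD·R_2/(R_1+R_2) = 15×68/188 = 5.43 V.
Assume saturation: I_D = (k_n/2)(V_GS − V_t)² with V_GS = V_G − I_D·R_S = 5.43 − 0.27·I_D.
Substituting gives 0.0474·I_D² − 2.24·I_D + 8.08 = 0, with roots I_D = 3.94 or 43.3 mA.
The root I_D = 43.3 mA gives V_GS = -6.26 V ≤ V_t, so take I_D = 3.94 mA.
Then V_GS = 4.36 V and V_DS = V_DD − I_D(R_D+R_S) = 15 − 3.94×2.47 = 5.27 V.
Saturation requires V_DS ≥ V_GS − V_t = 2.46 V; 5.27 ≥ 2.46 ✓.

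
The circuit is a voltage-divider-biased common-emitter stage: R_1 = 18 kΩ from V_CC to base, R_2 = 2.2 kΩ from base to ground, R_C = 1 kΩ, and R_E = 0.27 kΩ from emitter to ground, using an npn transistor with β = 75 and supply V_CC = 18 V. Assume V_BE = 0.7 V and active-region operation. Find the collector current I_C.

I_C ≈ 4.2 mA

Thevenize the base divider: V_Th = V_CC·R_2/(R_1+R_2) = 18×2.2/20.2 = 1.96 V, R_Th = R_1‖R_2 = 1.96 kΩ.
Base-emitter loop: V_Th = I_B·R_Th + V_BE + (β+1)I_B·R_E, so I_B = (1.96 − 0.7) / (1.96 + 76×0.27) = 0.0561 mA.
I_C = β·I_B = 75×0.0561 = 4.2 mA, and I_E = (β+1)I_B = 4.26 mA.
V_CE = V_CC − I_C·R_C − I_E·R_E = 18 − 4.2×1 − 4.26×0.27 = 12.6 V.
V_CE = 12.6 V > 0.2 V confirms active-region operation.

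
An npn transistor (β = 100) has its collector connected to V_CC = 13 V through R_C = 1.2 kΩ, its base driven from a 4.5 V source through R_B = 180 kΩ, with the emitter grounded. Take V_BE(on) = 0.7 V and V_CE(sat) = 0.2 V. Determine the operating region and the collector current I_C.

Assume active. Base-emitter loop: I_B = (V_BB − V_BE)/R_B = (4.5 − 0.7)/180 = 0.0211 mA.
I_C = β·I_B = 100×0.0211 = 2.11 mA.
V_CE = V_CC − I_C·R_C = 13 − 2.11×1.2 = 10.5 V > V_CE(sat), so the active-region assumption holds.

active; I_C ≈ 2.1 mA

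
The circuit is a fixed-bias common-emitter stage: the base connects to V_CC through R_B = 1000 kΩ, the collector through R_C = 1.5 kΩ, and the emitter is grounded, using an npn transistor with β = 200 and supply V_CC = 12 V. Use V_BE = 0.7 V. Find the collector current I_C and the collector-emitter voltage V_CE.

Base loop: V_CC = I_B·R_B + V_BE, so I_B = (12 − 0.7)/1000 kΩ = 0.0113 mA.
In the active region I_C = β·I_B = 200 × 0.0113 = 2.26 mA.
Collector loop: V_CE = V_CC − I_C·R_C = 12 − 2.26×1.5 = 8.61 V.
Since V_CE = 8.61 V > V_CE(sat) ≈ 0.2 V, the transistor is in the active region as assumed.

I_C ≈ 2.3 mA, V_CE ≈ 8.6 V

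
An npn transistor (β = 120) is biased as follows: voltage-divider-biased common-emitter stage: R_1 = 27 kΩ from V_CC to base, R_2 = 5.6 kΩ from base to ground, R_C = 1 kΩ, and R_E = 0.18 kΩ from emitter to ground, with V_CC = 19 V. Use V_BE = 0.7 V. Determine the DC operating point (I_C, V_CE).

Thevenize the base divider: V_Th = V_CC·R_2/(R_1+R_2) = 19×5.6/32.6 = 3.26 V, R_Th = R_1‖R_2 = 4.64 kΩ.
Base-emitter loop: V_Th = I_B·R_Th + V_BE + (β+1)I_B·R_E, so I_B = (3.26 − 0.7) / (4.64 + 121×0.18) = 0.097 mA.
I_C = β·I_B = 120×0.097 = 11.6 mA, and I_E = (β+1)I_B = 11.7 mA.
V_CE = V_CC − I_C·R_C − I_E·R_E = 19 − 11.6×1 − 11.7×0.18 = 5.24 V.
V_CE = 5.24 V > 0.2 V confirms active-region operation.

I_C ≈ 12 mA, V_CE ≈ 5.2 V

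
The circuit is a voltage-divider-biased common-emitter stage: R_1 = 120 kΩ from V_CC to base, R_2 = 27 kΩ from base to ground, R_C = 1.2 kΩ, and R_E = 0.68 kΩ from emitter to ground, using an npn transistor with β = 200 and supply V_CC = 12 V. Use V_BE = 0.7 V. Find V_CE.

V_CE ≈ 8.4 V

Thevenize the base divider: V_Th = V_CC·R_2/(R_1+R_2) = 12×27/147 = 2.2 V, R_Th = R_1‖R_2 = 22 kΩ.
Base-emitter loop: V_Th = I_B·R_Th + V_BE + (β+1)I_B·R_E, so I_B = (2.2 − 0.7) / (22 + 201×0.68) = 0.00948 mA.
I_C = β·I_B = 200×0.00948 = 1.9 mA, and I_E = (β+1)I_B = 1.9 mA.
V_CE = V_CC − I_C·R_C − I_E·R_E = 12 − 1.9×1.2 − 1.9×0.68 = 8.43 V.
V_CE = 8.43 V > 0.2 V confirms active-region operation.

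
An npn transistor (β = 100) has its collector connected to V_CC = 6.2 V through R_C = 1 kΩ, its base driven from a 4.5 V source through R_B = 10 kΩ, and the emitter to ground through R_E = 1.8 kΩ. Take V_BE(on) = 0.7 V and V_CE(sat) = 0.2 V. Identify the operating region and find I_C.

Assume active. Base-emitter loop: I_B = (V_BB − V_BE)/(R_B + (β+1)R_E) = (4.5 − 0.7)/(10 + 101×1.8) = 0.0198 mA.
I_C = β·I_B = 100×0.0198 = 1.98 mA.
V_CE = V_CC − I_C·R_C − I_E·R_E = 6.2 − 1.98×1 − 2×1.8 = 0.617 V > V_CE(sat), so the active-region assumption holds.

active; I_C ≈ 2 mA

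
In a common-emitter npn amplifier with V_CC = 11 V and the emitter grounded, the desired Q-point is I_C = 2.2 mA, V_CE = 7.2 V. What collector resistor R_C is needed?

R_C ≈ 1.7 kΩ

Collector loop: V_CC = I_C·R_C + V_CE.
R_C = (V_CC − V_CE)/I_C = (11 − 7.2)/2.2 = 1.73 kΩ.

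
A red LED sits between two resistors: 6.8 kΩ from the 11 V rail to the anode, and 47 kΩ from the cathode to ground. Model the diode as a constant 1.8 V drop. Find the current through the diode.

I ≈ 0.17 mA

The two resistors are in series with the diode, so KVL gives 11 = I·6.8 + 1.8 + I·47.
I = (11 − 1.8) / (6.8 + 47) kΩ = 9.2 / 53.8 = 0.171 mA.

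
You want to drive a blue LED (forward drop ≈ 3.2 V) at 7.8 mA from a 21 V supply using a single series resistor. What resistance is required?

The resistor drops V_S − V_D = 21 − 3.2 = 17.8 V at 7.8 mA.
R = 17.8 V / 7.8 mA = 2.28 kΩ.

R ≈ 2.3 kΩ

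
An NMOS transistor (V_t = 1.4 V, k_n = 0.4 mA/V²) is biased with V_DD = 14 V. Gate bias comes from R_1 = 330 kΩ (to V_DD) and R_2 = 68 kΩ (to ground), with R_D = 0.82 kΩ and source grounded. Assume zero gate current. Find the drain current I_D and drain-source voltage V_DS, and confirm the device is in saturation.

I_D ≈ 0.2 mA, V_DS ≈ 14 V

V_G = V_DD·R_2/(R_1+R_2) = 14×68/398 = 2.39 V. With the source grounded, V_GS = V_G = 2.39 V.
Assume saturation: I_D = (k_n/2)(V_GS − V_t)² = (0.4/2)×(2.39 − 1.4)² = 0.2×0.992² = 0.197 mA.
V_DS = V_DD − I_D·R_D = 14 − 0.197×0.82 = 13.8 V.
Saturation requires V_DS ≥ V_GS − V_t = 0.992 V; 13.8 ≥ 0.992 ✓.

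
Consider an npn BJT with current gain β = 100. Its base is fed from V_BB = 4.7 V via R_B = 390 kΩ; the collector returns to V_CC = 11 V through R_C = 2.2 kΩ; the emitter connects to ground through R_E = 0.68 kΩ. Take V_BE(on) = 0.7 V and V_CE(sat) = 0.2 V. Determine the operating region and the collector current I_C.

Assume active. Base-emitter loop: I_B = (V_BB − V_BE)/(R_B + (β+1)R_E) = (4.7 − 0.7)/(390 + 101×0.68) = 0.00872 mA.
I_C = β·I_B = 100×0.00872 = 0.872 mA.
V_CE = V_CC − I_C·R_C − I_E·R_E = 11 − 0.872×2.2 − 0.881×0.68 = 8.48 V > V_CE(sat), so the active-region assumption holds.

active; I_C ≈ 0.87 mA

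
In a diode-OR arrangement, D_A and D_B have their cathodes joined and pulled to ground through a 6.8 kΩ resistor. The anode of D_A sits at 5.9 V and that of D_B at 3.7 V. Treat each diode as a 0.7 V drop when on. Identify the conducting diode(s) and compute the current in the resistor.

Assume both conduct. Then node N would need to be at both 5.9−0.7 = 5.2 V and 3.7−0.7 = 3 V, which is impossible.
Assume only D_A conducts: V_N = 5.9 − 0.7 = 5.2 V, so I_R = 5.2/6.8 = 0.765 mA.
Check D_B: its anode-to-cathode voltage is 3.7 − 5.2 = -1.5 V < 0.7 V, so it is off. The assumption is consistent.

Only D_A conducts; I_R ≈ 0.76 mA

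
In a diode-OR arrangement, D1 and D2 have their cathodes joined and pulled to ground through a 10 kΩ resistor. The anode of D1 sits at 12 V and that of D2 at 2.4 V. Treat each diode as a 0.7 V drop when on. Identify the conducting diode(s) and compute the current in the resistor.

Assume both conduct. Then node N would need to be at both 12−0.7 = 11.3 V and 2.4−0.7 = 1.7 V, which is impossible.
Assume only D1 conducts: V_N = 12 − 0.7 = 11.3 V, so I_R = 11.3/10 = 1.13 mA.
Check D2: its anode-to-cathode voltage is 2.4 − 11.3 = -8.9 V < 0.7 V, so it is off. The assumption is consistent.

Only D1 conducts; I_R ≈ 1.1 mA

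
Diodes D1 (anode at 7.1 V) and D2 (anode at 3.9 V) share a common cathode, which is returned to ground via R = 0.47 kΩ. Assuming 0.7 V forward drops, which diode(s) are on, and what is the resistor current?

Only D1 conducts; I_R ≈ 14 mA

Assume both conduct. Then node N would need to be at both 7.1−0.7 = 6.4 V and 3.9−0.7 = 3.2 V, which is impossible.
Assume only D1 conducts: V_N = 7.1 − 0.7 = 6.4 V, so I_R = 6.4/0.47 = 13.6 mA.
Check D2: its anode-to-cathode voltage is 3.9 − 6.4 = -2.5 V < 0.7 V, so it is off. The assumption is consistent.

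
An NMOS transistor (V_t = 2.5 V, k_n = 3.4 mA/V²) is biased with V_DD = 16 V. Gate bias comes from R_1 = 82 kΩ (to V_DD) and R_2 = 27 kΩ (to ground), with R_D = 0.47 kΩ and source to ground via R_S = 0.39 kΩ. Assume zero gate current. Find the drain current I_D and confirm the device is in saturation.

V_G = V_DD·R_2/(R_1+R_2) = 16×27/109 = 3.96 V.
Assume saturation: I_D = (k_n/2)(V_GS − V_t)² with V_GS = V_G − I_D·R_S = 3.96 − 0.39·I_D.
Substituting gives 0.259·I_D² − 2.94·I_D + 3.64 = 0, with roots I_D = 1.41 or 9.96 mA.
The root I_D = 9.96 mA gives V_GS = 0.0798 V ≤ V_t, so take I_D = 1.41 mA.
Then V_GS = 3.41 V and V_DS = V_DD − I_D(R_D+R_S) = 16 − 1.41×0.86 = 14.8 V.
Saturation requires V_DS ≥ V_GS − V_t = 0.912 V; 14.8 ≥ 0.912 ✓.

I_D ≈ 1.4 mA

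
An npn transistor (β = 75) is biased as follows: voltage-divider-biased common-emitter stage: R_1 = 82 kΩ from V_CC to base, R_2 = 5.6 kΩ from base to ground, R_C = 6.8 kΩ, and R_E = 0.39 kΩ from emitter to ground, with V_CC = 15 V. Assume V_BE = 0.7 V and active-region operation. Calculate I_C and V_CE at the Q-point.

I_C ≈ 0.56 mA, V_CE ≈ 11 V

Thevenize the base divider: V_Th = V_CC·R_2/(R_1+R_2) = 15×5.6/87.6 = 0.959 V, R_Th = R_1‖R_2 = 5.24 kΩ.
Base-emitter loop: V_Th = I_B·R_Th + V_BE + (β+1)I_B·R_E, so I_B = (0.959 − 0.7) / (5.24 + 76×0.39) = 0.00742 mA.
I_C = β·I_B = 75×0.00742 = 0.557 mA, and I_E = (β+1)I_B = 0.564 mA.
V_CE = V_CC − I_C·R_C − I_E·R_E = 15 − 0.557×6.8 − 0.564×0.39 = 11 V.
V_CE = 11 V > 0.2 V confirms active-region operation.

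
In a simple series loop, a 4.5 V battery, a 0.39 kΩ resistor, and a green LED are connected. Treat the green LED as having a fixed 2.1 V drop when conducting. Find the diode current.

KVL around the loop: 4.5 = V_D + I·R = 2.1 + I × 0.39 kΩ.
So I = (4.5 − 2.1) / 0.39 kΩ = 2.4 / 0.39 = 6.15 mA.

I ≈ 6.2 mA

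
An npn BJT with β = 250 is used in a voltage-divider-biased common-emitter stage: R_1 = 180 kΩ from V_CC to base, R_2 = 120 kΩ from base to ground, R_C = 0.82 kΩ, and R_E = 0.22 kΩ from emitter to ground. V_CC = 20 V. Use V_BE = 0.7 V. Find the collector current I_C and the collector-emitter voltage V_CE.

I_C ≈ 14 mA, V_CE ≈ 5.1 V

Thevenize the base divider: V_Th = V_CC·R_2/(R_1+R_2) = 20×120/300 = 8 V, R_Th = R_1‖R_2 = 72 kΩ.
Base-emitter loop: V_Th = I_B·R_Th + V_BE + (β+1)I_B·R_E, so I_B = (8 − 0.7) / (72 + 251×0.22) = 0.0574 mA.
I_C = β·I_B = 250×0.0574 = 14.3 mA, and I_E = (β+1)I_B = 14.4 mA.
V_CE = V_CC − I_C·R_C − I_E·R_E = 20 − 14.3×0.82 − 14.4×0.22 = 5.07 V.
V_CE = 5.07 V > 0.2 V confirms active-region operation.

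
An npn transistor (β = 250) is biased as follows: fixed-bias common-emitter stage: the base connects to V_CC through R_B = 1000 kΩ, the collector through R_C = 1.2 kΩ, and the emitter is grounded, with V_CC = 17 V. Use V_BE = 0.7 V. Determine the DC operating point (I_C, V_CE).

Base loop: V_CC = I_B·R_B + V_BE, so I_B = (17 − 0.7)/1000 kΩ = 0.0163 mA.
In the active region I_C = β·I_B = 250 × 0.0163 = 4.08 mA.
Collector loop: V_CE = V_CC − I_C·R_C = 17 − 4.08×1.2 = 12.1 V.
Since V_CE = 12.1 V > V_CE(sat) ≈ 0.2 V, the transistor is in the active region as assumed.

I_C ≈ 4.1 mA, V_CE ≈ 12 V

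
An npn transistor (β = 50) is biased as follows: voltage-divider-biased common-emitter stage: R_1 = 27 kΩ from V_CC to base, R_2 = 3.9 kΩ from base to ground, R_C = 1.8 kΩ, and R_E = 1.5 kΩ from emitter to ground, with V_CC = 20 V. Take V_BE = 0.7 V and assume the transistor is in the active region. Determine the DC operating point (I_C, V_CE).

Thevenize the base divider: V_Th = V_CC·R_2/(R_1+R_2) = 20×3.9/30.9 = 2.52 V, R_Th = R_1‖R_2 = 3.41 kΩ.
Base-emitter loop: V_Th = I_B·R_Th + V_BE + (β+1)I_B·R_E, so I_B = (2.52 − 0.7) / (3.41 + 51×1.5) = 0.0228 mA.
I_C = β·I_B = 50×0.0228 = 1.14 mA, and I_E = (β+1)I_B = 1.16 mA.
V_CE = V_CC − I_C·R_C − I_E·R_E = 20 − 1.14×1.8 − 1.16×1.5 = 16.2 V.
V_CE = 16.2 V > 0.2 V confirms active-region operation.

I_C ≈ 1.1 mA, V_CE ≈ 16 V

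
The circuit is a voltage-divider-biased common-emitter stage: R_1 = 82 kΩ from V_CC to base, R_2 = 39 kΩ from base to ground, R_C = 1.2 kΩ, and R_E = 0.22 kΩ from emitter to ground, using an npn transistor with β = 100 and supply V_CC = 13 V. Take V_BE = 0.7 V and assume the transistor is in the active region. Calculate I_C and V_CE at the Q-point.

Thevenize the base divider: V_Th = V_CC·R_2/(R_1+R_2) = 13×39/121 = 4.19 V, R_Th = R_1‖R_2 = 26.4 kΩ.
Base-emitter loop: V_Th = I_B·R_Th + V_BE + (β+1)I_B·R_E, so I_B = (4.19 − 0.7) / (26.4 + 101×0.22) = 0.0717 mA.
I_C = β·I_B = 100×0.0717 = 7.17 mA, and I_E = (β+1)I_B = 7.25 mA.
V_CE = V_CC − I_C·R_C − I_E·R_E = 13 − 7.17×1.2 − 7.25×0.22 = 2.8 V.
V_CE = 2.8 V > 0.2 V confirms active-region operation.

I_C ≈ 7.2 mA, V_CE ≈ 2.8 V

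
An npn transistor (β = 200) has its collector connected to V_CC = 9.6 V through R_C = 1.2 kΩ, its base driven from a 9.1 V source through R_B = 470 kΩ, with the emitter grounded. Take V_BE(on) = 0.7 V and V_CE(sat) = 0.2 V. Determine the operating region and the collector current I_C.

Assume active. Base-emitter loop: I_B = (V_BB − V_BE)/R_B = (9.1 − 0.7)/470 = 0.0179 mA.
I_C = β·I_B = 200×0.0179 = 3.57 mA.
V_CE = V_CC − I_C·R_C = 9.6 − 3.57×1.2 = 5.31 V > V_CE(sat), so the active-region assumption holds.

active; I_C ≈ 3.6 mA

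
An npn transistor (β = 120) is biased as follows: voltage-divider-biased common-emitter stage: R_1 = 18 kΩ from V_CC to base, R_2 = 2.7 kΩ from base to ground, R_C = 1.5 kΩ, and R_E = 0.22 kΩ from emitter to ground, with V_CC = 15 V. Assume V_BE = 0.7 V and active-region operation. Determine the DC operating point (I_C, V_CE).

I_C ≈ 5.2 mA, V_CE ≈ 6 V

Thevenize the base divider: V_Th = V_CC·R_2/(R_1+R_2) = 15×2.7/20.7 = 1.96 V, R_Th = R_1‖R_2 = 2.35 kΩ.
Base-emitter loop: V_Th = I_B·R_Th + V_BE + (β+1)I_B·R_E, so I_B = (1.96 − 0.7) / (2.35 + 121×0.22) = 0.0434 mA.
I_C = β·I_B = 120×0.0434 = 5.21 mA, and I_E = (β+1)I_B = 5.25 mA.
V_CE = V_CC − I_C·R_C − I_E·R_E = 15 − 5.21×1.5 − 5.25×0.22 = 6.04 V.
V_CE = 6.04 V > 0.2 V confirms active-region operation.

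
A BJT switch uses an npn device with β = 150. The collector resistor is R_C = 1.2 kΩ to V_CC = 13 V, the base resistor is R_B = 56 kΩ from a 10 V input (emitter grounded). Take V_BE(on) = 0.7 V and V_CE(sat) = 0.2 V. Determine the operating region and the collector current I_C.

saturation; I_C ≈ 11 mA

Assume active: I_B = (10 − 0.7)/56 = 0.166 mA, giving I_C = β·I_B = 24.9 mA.
But then V_CE = 13 − 24.9×1.2 = -16.9 V < V_CE(sat) = 0.2 V — impossible in the active region.
So the transistor is saturated. With V_CE = 0.2 V, I_C = (V_CC − 0.2)/R_C = 12.8/1.2 = 10.7 mA.
Check: β·I_B = 24.9 mA > I_C = 10.7 mA, confirming saturation.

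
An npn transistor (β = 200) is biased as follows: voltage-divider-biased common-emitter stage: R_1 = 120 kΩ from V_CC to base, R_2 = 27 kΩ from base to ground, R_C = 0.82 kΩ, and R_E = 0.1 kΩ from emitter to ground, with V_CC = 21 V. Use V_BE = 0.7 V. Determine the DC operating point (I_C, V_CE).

Thevenize the base divider: V_Th = V_CC·R_2/(R_1+R_2) = 21×27/147 = 3.86 V, R_Th = R_1‖R_2 = 22 kΩ.
Base-emitter loop: V_Th = I_B·R_Th + V_BE + (β+1)I_B·R_E, so I_B = (3.86 − 0.7) / (22 + 201×0.1) = 0.0749 mA.
I_C = β·I_B = 200×0.0749 = 15 mA, and I_E = (β+1)I_B = 15.1 mA.
V_CE = V_CC − I_C·R_C − I_E·R_E = 21 − 15×0.82 − 15.1×0.1 = 7.21 V.
V_CE = 7.21 V > 0.2 V confirms active-region operation.

I_C ≈ 15 mA, V_CE ≈ 7.2 V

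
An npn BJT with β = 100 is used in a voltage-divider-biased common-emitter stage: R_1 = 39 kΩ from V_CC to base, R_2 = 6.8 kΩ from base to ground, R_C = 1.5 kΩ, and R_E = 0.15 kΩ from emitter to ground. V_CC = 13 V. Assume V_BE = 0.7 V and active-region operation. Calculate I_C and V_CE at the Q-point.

I_C ≈ 5.9 mA, V_CE ≈ 3.3 V

Thevenize the base divider: V_Th = V_CC·R_2/(R_1+R_2) = 13×6.8/45.8 = 1.93 V, R_Th = R_1‖R_2 = 5.79 kΩ.
Base-emitter loop: V_Th = I_B·R_Th + V_BE + (β+1)I_B·R_E, so I_B = (1.93 − 0.7) / (5.79 + 101×0.15) = 0.0587 mA.
I_C = β·I_B = 100×0.0587 = 5.87 mA, and I_E = (β+1)I_B = 5.93 mA.
V_CE = V_CC − I_C·R_C − I_E·R_E = 13 − 5.87×1.5 − 5.93×0.15 = 3.3 V.
V_CE = 3.3 V > 0.2 V confirms active-region operation.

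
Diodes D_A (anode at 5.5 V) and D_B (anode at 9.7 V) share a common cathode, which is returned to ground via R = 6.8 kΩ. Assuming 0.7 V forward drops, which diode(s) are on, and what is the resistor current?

Only D_B conducts; I_R ≈ 1.3 mA

Assume both conduct. Then node N would need to be at both 5.5−0.7 = 4.8 V and 9.7−0.7 = 9 V, which is impossible.
Assume only D_B conducts: V_N = 9.7 − 0.7 = 9 V, so I_R = 9/6.8 = 1.32 mA.
Check D_A: its anode-to-cathode voltage is 5.5 − 9 = -3.5 V < 0.7 V, so it is off. The assumption is consistent.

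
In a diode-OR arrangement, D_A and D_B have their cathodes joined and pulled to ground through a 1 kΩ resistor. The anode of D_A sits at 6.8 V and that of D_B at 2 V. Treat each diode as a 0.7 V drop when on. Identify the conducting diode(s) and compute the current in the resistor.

Assume both conduct. Then node N would need to be at both 6.8−0.7 = 6.1 V and 2−0.7 = 1.3 V, which is impossible.
Assume only D_A conducts: V_N = 6.8 − 0.7 = 6.1 V, so I_R = 6.1/1 = 6.1 mA.
Check D_B: its anode-to-cathode voltage is 2 − 6.1 = -4.1 V < 0.7 V, so it is off. The assumption is consistent.

Only D_A conducts; I_R ≈ 6.1 mA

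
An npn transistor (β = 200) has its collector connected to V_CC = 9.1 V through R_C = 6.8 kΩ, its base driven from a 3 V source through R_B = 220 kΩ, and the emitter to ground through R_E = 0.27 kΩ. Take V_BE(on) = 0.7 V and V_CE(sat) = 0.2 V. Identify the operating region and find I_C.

saturation; I_C ≈ 1.3 mA

Assume active: I_B = (3 − 0.7)/(220 + 201×0.27) = 0.00839 mA, I_C = β·I_B = 1.68 mA.
Then V_CE = 9.1 − 1.68×6.8 − 1.69×0.27 = -2.76 V < 0.2 V — the active assumption fails.
Re-solve with V_CE = 0.2 V. KCL at the emitter: V_E/R_E = (V_BB−0.7−V_E)/R_B + (V_CC−0.2−V_E)/R_C, giving V_E = 0.342 V.
I_C = (V_CC − 0.2 − V_E)/R_C = (8.9 − 0.342)/6.8 = 1.26 mA.
Check: I_B = (2.3 − 0.342)/220 = 0.0089 mA, and β·I_B = 1.78 mA > I_C, confirming saturation.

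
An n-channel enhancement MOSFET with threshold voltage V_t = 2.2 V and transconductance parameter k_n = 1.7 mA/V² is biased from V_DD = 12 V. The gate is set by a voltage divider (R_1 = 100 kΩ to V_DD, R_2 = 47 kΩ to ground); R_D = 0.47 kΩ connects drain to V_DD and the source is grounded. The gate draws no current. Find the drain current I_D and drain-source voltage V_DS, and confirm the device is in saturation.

I_D ≈ 2.3 mA, V_DS ≈ 11 V

V_G = V_DD·R_2/(R_1+R_2) = 12×47/147 = 3.84 V. With the source grounded, V_GS = V_G = 3.84 V.
Assume saturation: I_D = (k_n/2)(V_GS − V_t)² = (1.7/2)×(3.84 − 2.2)² = 0.85×1.64² = 2.28 mA.
V_DS = V_DD − I_D·R_D = 12 − 2.28×0.47 = 10.9 V.
Saturation requires V_DS ≥ V_GS − V_t = 1.64 V; 10.9 ≥ 1.64 ✓.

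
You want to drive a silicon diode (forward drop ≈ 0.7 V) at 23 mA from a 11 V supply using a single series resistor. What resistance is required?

The resistor drops V_S − V_D = 11 − 0.7 = 10.3 V at 23 mA.
R = 10.3 V / 23 mA = 0.448 kΩ.

R ≈ 0.45 kΩ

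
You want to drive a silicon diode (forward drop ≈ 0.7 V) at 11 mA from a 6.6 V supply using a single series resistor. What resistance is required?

R ≈ 0.54 kΩ

The resistor drops V_S − V_D = 6.6 − 0.7 = 5.9 V at 11 mA.
R = 5.9 V / 11 mA = 0.536 kΩ.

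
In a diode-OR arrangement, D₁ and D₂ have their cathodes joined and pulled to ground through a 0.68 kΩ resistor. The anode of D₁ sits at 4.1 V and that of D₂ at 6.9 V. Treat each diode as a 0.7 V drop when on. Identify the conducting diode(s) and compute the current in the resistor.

Only D₂ conducts; I_R ≈ 9.1 mA

Assume both conduct. Then node N would need to be at both 4.1−0.7 = 3.4 V and 6.9−0.7 = 6.2 V, which is impossible.
Assume only D₂ conducts: V_N = 6.9 − 0.7 = 6.2 V, so I_R = 6.2/0.68 = 9.12 mA.
Check D₁: its anode-to-cathode voltage is 4.1 − 6.2 = -2.1 V < 0.7 V, so it is off. The assumption is consistent.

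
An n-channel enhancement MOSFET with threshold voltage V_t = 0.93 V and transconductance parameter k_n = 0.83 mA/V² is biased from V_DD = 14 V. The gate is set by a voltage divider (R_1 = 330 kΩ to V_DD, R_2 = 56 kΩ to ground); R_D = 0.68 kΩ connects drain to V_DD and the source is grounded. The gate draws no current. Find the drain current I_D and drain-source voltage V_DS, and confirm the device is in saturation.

I_D ≈ 0.5 mA, V_DS ≈ 14 V

V_G = V_DD·R_2/(R_1+R_2) = 14×56/386 = 2.03 V. With the source grounded, V_GS = V_G = 2.03 V.
Assume saturation: I_D = (k_n/2)(V_GS − V_t)² = (0.83/2)×(2.03 − 0.93)² = 0.415×1.1² = 0.503 mA.
V_DS = V_DD − I_D·R_D = 14 − 0.503×0.68 = 13.7 V.
Saturation requires V_DS ≥ V_GS − V_t = 1.1 V; 13.7 ≥ 1.1 ✓.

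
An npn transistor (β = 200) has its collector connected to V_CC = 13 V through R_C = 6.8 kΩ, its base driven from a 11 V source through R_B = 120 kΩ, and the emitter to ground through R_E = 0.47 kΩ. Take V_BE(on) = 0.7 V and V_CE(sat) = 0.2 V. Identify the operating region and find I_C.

saturation; I_C ≈ 1.8 mA

Assume active: I_B = (11 − 0.7)/(120 + 201×0.47) = 0.048 mA, I_C = β·I_B = 9.61 mA.
Then V_CE = 13 − 9.61×6.8 − 9.65×0.47 = -56.9 V < 0.2 V — the active assumption fails.
Re-solve with V_CE = 0.2 V. KCL at the emitter: V_E/R_E = (V_BB−0.7−V_E)/R_B + (V_CC−0.2−V_E)/R_C, giving V_E = 0.862 V.
I_C = (V_CC − 0.2 − V_E)/R_C = (12.8 − 0.862)/6.8 = 1.76 mA.
Check: I_B = (10.3 − 0.862)/120 = 0.0786 mA, and β·I_B = 15.7 mA > I_C, confirming saturation.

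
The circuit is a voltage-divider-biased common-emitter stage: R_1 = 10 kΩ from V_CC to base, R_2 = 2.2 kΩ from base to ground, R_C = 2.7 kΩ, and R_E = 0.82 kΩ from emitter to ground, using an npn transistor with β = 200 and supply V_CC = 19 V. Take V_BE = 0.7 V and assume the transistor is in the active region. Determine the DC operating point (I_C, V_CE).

I_C ≈ 3.3 mA, V_CE ≈ 7.5 V

Thevenize the base divider: V_Th = V_CC·R_2/(R_1+R_2) = 19×2.2/12.2 = 3.43 V, R_Th = R_1‖R_2 = 1.8 kΩ.
Base-emitter loop: V_Th = I_B·R_Th + V_BE + (β+1)I_B·R_E, so I_B = (3.43 − 0.7) / (1.8 + 201×0.82) = 0.0164 mA.
I_C = β·I_B = 200×0.0164 = 3.27 mA, and I_E = (β+1)I_B = 3.29 mA.
V_CE = V_CC − I_C·R_C − I_E·R_E = 19 − 3.27×2.7 − 3.29×0.82 = 7.47 V.
V_CE = 7.47 V > 0.2 V confirms active-region operation.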